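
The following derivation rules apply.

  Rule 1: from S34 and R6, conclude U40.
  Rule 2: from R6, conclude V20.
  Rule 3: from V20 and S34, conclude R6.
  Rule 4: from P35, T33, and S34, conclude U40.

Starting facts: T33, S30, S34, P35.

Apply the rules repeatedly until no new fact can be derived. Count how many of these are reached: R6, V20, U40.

1

P35, T33, and S34 hold, so U40 follows (Rule 4).
R6 would need V20 and S34 (Rule 3), but V20 is never established.
V20 would need R6 (Rule 2), but R6 is never established.
U40: reached.
Reached: U40 — 1 of the 3.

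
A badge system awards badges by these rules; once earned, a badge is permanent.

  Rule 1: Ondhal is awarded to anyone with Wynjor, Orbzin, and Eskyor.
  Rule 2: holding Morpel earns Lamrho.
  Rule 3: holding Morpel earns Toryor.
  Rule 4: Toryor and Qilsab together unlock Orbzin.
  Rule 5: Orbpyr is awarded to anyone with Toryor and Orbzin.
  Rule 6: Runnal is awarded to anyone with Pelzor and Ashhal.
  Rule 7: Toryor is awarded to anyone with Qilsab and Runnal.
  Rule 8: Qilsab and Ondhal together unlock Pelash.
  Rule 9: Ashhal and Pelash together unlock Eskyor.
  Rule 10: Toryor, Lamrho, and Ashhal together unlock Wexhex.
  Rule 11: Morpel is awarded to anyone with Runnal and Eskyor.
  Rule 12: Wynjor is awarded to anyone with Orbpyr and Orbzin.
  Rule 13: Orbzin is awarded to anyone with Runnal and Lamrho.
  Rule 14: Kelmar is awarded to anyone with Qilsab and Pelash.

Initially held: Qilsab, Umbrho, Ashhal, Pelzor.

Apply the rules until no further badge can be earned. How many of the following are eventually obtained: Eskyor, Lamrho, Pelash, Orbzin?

1

With Pelzor and Ashhal, Runnal is earned (Rule 6).
With Qilsab and Runnal, Toryor is earned (Rule 7).
With Toryor and Qilsab, Orbzin is earned (Rule 4).
Eskyor would need Ashhal and Pelash (Rule 9), but Pelash is never earned.
Lamrho would need Morpel (Rule 2), but Morpel is never earned.
Pelash would need Qilsab and Ondhal (Rule 8), but Ondhal is never earned.
Orbzin: reached.
Reached: Orbzin — 1 of the 4.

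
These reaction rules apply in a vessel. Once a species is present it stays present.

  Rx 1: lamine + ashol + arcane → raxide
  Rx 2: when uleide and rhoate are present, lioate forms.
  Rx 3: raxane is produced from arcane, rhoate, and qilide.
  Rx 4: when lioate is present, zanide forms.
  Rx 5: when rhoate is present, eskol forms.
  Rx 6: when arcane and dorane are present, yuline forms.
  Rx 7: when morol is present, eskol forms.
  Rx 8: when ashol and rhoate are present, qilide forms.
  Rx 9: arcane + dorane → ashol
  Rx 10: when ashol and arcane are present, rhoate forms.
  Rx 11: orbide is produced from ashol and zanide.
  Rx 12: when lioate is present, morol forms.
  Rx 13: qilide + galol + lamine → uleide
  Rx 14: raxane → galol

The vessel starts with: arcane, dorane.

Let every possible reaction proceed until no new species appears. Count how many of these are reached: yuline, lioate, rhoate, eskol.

3

arcane and dorane present → yuline forms (Rx 6).
arcane and dorane present → ashol forms (Rx 9).
ashol and arcane present → rhoate forms (Rx 10).
rhoate present → eskol forms (Rx 5).
yuline: reached.
lioate would need uleide and rhoate (Rx 2), but uleide never forms.
rhoate: reached.
eskol: reached.
Reached: yuline, rhoate, and eskol — 3 of the 4.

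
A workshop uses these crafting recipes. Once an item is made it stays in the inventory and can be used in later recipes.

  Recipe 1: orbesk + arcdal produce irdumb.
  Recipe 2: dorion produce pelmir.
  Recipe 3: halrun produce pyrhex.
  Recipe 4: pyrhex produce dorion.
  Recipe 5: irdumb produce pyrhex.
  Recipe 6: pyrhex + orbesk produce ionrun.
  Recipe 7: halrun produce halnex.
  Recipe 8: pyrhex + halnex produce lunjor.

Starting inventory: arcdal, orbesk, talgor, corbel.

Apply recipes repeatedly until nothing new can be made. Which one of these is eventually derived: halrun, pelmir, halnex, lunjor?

Using Recipe 1, orbesk and arcdal make irdumb.
irdumb → pyrhex (Recipe 5).
pyrhex → dorion (Recipe 4).
Using Recipe 2, dorion makes pelmir.
No rule produces halrun, and it is not given. halnex would need halrun (Recipe 7), but halrun is never obtained. lunjor would need pyrhex and halnex (Recipe 8), but halnex is never obtained.

pelmir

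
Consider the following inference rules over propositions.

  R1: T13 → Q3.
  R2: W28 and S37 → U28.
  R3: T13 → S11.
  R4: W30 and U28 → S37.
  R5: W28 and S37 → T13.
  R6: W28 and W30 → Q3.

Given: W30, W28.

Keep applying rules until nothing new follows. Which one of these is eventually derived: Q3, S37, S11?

Q3

From W28 and W30, R6 gives Q3.
S37 would need W30 and U28 (R4), but U28 is never established. S11 would need T13 (R3), but T13 is never established.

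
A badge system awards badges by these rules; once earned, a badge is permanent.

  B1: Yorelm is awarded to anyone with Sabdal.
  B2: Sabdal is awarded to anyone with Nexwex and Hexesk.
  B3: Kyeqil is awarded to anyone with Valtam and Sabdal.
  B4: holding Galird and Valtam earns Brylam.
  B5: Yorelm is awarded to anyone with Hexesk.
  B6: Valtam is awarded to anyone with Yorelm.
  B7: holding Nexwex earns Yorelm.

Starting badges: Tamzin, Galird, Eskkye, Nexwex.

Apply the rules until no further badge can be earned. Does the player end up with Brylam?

With Nexwex, Yorelm is earned (B7).
With Yorelm, Valtam is earned (B6).
With Galird and Valtam, Brylam is earned (B4).

Yes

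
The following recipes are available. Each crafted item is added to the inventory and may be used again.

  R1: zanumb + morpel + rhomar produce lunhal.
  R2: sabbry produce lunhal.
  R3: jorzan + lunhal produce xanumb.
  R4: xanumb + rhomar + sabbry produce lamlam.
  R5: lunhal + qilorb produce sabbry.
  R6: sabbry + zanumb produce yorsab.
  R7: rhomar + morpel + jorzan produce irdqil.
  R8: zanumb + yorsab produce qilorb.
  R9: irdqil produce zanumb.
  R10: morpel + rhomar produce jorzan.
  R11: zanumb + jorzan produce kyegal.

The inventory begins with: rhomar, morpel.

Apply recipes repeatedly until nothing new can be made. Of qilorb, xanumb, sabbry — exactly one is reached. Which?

morpel + rhomar → jorzan (R10).
Using R7, rhomar, morpel, and jorzan make irdqil.
Using R9, irdqil makes zanumb.
Using R1, zanumb, morpel, and rhomar make lunhal.
jorzan + lunhal → xanumb (R3).
qilorb would need zanumb and yorsab (R8), but yorsab is never obtained. sabbry would need lunhal and qilorb (R5), but qilorb is never obtained.

xanumb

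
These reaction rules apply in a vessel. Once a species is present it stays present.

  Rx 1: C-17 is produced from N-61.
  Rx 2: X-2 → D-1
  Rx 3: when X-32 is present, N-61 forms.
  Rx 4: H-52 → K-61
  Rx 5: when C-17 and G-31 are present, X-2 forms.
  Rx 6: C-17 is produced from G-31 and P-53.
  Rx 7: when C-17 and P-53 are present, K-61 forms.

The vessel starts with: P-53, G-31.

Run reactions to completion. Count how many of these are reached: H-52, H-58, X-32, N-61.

No rule produces H-52, and it is not given.
No rule produces H-58, and it is not given.
No rule produces X-32, and it is not given.
N-61 would need X-32 (Rx 3), but X-32 never forms.
None of the 4 are reached.

0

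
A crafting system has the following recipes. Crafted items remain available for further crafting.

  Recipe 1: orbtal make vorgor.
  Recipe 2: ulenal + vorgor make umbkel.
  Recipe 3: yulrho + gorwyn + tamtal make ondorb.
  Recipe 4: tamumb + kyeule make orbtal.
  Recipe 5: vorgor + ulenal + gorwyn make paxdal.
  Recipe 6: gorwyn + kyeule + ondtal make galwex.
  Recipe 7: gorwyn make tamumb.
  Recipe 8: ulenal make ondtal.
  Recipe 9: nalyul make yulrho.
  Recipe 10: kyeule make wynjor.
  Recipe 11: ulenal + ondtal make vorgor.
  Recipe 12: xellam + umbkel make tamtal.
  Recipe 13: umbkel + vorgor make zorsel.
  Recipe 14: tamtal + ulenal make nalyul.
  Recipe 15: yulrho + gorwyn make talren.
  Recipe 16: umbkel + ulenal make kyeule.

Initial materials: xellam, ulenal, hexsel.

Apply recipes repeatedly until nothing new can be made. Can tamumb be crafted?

No

tamumb would need gorwyn (Recipe 7), but gorwyn is never obtained.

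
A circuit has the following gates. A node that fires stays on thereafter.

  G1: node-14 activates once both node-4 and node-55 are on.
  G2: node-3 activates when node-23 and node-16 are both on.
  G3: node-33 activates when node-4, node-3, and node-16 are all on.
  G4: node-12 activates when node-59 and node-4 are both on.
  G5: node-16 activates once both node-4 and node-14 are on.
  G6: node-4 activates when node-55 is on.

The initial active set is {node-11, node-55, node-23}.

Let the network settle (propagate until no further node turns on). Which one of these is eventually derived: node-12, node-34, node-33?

G6: node-55 on → node-4 on.
node-4 and node-55 are on, so node-14 activates (G1).
G5: node-4 and node-14 on → node-16 on.
G2: node-23 and node-16 on → node-3 on.
G3: node-4, node-3, and node-16 on → node-33 on.
No rule produces node-34, and it is not given. node-12 would need node-59 and node-4 (G4), but node-59 never turns on.

node-33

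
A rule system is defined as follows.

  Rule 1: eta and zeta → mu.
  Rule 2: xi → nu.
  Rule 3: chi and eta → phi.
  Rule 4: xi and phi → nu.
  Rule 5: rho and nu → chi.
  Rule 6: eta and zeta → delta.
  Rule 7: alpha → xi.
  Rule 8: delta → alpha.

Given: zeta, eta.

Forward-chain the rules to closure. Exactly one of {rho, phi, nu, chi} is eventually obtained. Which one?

From eta and zeta, Rule 6 gives delta.
From delta, Rule 8 gives alpha.
From alpha, Rule 7 gives xi.
From xi, Rule 2 gives nu.
phi would need chi and eta (Rule 3), but chi is never established. No rule produces rho, and it is not given. chi would need rho and nu (Rule 5), but rho is never established.

nu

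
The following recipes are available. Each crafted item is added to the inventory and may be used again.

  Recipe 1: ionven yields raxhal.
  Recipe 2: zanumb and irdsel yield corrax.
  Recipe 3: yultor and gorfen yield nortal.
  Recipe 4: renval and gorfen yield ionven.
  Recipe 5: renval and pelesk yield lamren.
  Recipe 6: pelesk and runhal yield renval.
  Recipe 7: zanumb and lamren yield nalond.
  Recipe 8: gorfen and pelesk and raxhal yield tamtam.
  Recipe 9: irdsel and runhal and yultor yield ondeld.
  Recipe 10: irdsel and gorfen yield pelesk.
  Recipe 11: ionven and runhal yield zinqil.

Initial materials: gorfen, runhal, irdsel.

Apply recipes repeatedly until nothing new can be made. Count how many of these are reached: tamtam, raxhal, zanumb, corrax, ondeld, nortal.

2

Using Recipe 10, irdsel and gorfen make pelesk.
Using Recipe 6, pelesk and runhal make renval.
Using Recipe 4, renval and gorfen make ionven.
Using Recipe 1, ionven makes raxhal.
gorfen and pelesk and raxhal → tamtam (Recipe 8).
tamtam: reached.
raxhal: reached.
No rule produces zanumb, and it is not given.
corrax would need zanumb and irdsel (Recipe 2), but zanumb is never obtained.
ondeld would need irdsel, runhal, and yultor (Recipe 9), but yultor is never obtained.
nortal would need yultor and gorfen (Recipe 3), but yultor is never obtained.
Reached: tamtam and raxhal — 2 of the 6.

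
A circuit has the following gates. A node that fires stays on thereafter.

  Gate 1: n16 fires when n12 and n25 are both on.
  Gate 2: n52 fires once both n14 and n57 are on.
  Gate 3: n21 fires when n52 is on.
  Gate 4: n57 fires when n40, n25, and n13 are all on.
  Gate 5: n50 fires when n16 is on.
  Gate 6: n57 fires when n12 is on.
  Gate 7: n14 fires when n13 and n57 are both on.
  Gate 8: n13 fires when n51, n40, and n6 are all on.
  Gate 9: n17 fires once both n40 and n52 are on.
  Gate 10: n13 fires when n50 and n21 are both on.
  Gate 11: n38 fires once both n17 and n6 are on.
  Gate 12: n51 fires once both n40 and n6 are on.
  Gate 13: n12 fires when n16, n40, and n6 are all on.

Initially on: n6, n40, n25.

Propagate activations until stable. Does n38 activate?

Yes

Gate 12: n40 and n6 on → n51 on.
n51, n40, and n6 are on, so n13 fires (Gate 8).
n40, n25, and n13 are on, so n57 fires (Gate 4).
Gate 7: n13 and n57 on → n14 on.
n14 and n57 are on, so n52 fires (Gate 2).
Gate 9: n40 and n52 on → n17 on.
n17 and n6 are on, so n38 fires (Gate 11).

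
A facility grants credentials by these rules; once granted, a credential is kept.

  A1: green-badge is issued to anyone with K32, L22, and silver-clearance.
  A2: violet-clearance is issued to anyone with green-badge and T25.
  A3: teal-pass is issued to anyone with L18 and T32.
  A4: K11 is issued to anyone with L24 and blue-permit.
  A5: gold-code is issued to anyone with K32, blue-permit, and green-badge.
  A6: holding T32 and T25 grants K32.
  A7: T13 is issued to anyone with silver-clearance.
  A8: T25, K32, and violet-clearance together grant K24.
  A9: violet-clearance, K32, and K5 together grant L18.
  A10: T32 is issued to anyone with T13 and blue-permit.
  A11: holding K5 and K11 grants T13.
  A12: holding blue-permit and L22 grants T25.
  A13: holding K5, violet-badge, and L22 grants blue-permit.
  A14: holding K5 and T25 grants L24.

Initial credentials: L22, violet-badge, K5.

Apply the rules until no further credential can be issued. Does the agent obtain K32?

Holding K5, violet-badge, and L22 grants blue-permit (A13).
Holding blue-permit and L22 grants T25 (A12).
Holding K5 and T25 grants L24 (A14).
Holding L24 and blue-permit grants K11 (A4).
Holding K5 and K11 grants T13 (A11).
Holding T13 and blue-permit grants T32 (A10).
Holding T32 and T25 grants K32 (A6).

Yes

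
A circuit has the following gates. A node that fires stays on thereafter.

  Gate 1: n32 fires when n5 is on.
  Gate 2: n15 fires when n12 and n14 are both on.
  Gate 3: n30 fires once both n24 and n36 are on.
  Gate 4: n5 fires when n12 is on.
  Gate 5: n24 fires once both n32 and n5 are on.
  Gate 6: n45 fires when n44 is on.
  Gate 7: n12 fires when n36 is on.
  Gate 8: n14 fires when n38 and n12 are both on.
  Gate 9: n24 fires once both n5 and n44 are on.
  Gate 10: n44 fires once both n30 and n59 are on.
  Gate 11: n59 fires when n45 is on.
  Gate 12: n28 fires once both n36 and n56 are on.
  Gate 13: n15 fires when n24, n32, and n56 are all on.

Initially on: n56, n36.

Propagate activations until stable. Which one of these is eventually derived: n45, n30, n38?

Gate 7: n36 on → n12 on.
Gate 4: n12 on → n5 on.
n5 is on, so n32 fires (Gate 1).
Gate 5: n32 and n5 on → n24 on.
Gate 3: n24 and n36 on → n30 on.
n45 would need n44 (Gate 6), but n44 never turns on. No rule produces n38, and it is not given.

n30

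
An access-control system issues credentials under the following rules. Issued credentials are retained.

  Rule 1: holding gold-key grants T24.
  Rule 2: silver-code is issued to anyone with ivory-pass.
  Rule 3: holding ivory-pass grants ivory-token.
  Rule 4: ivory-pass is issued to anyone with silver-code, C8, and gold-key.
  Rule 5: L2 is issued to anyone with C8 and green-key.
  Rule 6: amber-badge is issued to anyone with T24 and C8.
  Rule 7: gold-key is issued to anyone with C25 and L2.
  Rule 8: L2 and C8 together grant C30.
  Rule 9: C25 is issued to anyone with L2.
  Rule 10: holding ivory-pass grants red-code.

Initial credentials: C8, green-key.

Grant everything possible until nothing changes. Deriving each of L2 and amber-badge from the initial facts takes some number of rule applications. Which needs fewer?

L2

L2: Holding C8 and green-key grants L2 (Rule 5). [1 rule application]
amber-badge: Holding C8 and green-key grants L2 (Rule 5). Holding L2 grants C25 (Rule 9). Holding C25 and L2 grants gold-key (Rule 7). Holding gold-key grants T24 (Rule 1). Holding T24 and C8 grants amber-badge (Rule 6). [5 rule applications]
L2 needs fewer.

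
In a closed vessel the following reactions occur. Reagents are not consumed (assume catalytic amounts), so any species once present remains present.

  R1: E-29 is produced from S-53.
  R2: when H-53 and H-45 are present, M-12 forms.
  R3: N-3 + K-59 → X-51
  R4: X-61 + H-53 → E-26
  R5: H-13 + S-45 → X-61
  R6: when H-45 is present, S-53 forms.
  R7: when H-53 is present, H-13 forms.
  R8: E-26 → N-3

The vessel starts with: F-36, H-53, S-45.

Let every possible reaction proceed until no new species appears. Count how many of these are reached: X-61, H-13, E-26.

3

H-53 present → H-13 forms (R7).
H-13 and S-45 present → X-61 forms (R5).
X-61 and H-53 present → E-26 forms (R4).
X-61: reached.
H-13: reached.
E-26: reached.
All 3 are reached.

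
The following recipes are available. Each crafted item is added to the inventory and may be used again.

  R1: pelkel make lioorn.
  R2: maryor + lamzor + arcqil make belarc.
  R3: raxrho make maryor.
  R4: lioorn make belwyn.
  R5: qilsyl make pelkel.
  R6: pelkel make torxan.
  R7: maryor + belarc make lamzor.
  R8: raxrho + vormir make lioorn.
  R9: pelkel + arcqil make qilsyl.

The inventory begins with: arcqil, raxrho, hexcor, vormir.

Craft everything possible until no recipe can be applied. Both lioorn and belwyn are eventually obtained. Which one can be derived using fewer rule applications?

lioorn

lioorn: raxrho + vormir → lioorn (R8). [1 rule application]
belwyn: Using R8, raxrho and vormir make lioorn. Using R4, lioorn makes belwyn. [2 rule applications]
lioorn needs fewer.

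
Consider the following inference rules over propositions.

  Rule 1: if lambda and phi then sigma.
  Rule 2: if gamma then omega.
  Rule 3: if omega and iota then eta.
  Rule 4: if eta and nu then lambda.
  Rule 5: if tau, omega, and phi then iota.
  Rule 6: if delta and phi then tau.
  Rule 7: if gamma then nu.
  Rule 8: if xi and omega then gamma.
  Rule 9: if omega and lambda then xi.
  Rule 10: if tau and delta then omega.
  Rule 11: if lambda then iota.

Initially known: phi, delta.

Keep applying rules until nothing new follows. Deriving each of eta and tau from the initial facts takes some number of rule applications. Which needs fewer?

tau: From delta and phi, Rule 6 gives tau. [1 rule application]
eta: delta and phi hold, so tau follows (Rule 6). tau and delta hold, so omega follows (Rule 10). From tau, omega, and phi, Rule 5 gives iota. omega and iota hold, so eta follows (Rule 3). [4 rule applications]
tau needs fewer.

tau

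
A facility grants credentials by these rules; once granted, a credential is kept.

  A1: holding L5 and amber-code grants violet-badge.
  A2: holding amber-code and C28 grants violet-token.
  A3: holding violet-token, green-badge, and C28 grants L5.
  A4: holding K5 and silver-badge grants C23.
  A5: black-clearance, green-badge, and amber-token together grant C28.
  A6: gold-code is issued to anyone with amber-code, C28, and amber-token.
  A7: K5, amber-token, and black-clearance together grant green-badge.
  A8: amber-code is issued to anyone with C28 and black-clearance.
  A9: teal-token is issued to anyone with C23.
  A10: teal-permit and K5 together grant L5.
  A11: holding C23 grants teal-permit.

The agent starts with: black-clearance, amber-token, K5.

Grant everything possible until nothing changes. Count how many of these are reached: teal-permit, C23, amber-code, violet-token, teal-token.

2

Holding K5, amber-token, and black-clearance grants green-badge (A7).
Holding black-clearance, green-badge, and amber-token grants C28 (A5).
Holding C28 and black-clearance grants amber-code (A8).
Holding amber-code and C28 grants violet-token (A2).
teal-permit would need C23 (A11), but C23 is never granted.
C23 would need K5 and silver-badge (A4), but silver-badge is never granted.
amber-code: reached.
violet-token: reached.
teal-token would need C23 (A9), but C23 is never granted.
Reached: amber-code and violet-token — 2 of the 5.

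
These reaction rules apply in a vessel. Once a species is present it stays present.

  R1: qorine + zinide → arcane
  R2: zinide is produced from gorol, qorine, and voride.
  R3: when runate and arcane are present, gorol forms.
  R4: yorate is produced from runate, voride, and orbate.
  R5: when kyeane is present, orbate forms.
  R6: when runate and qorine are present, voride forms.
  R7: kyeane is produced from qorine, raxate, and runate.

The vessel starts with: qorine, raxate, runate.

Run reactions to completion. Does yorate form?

Yes

qorine, raxate, and runate present → kyeane forms (R7).
runate and qorine present → voride forms (R6).
kyeane present → orbate forms (R5).
runate, voride, and orbate present → yorate forms (R4).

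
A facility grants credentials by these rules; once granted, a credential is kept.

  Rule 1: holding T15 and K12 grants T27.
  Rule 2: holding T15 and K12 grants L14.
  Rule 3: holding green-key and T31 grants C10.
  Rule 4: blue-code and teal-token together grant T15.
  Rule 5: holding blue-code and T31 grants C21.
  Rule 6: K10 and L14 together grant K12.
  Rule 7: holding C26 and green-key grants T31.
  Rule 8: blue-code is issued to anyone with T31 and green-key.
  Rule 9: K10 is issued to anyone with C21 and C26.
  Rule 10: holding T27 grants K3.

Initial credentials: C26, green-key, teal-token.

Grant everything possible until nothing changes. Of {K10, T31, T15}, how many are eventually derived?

Holding C26 and green-key grants T31 (Rule 7).
Holding T31 and green-key grants blue-code (Rule 8).
Holding blue-code and teal-token grants T15 (Rule 4).
Holding blue-code and T31 grants C21 (Rule 5).
Holding C21 and C26 grants K10 (Rule 9).
K10: reached.
T31: reached.
T15: reached.
All 3 are reached.

3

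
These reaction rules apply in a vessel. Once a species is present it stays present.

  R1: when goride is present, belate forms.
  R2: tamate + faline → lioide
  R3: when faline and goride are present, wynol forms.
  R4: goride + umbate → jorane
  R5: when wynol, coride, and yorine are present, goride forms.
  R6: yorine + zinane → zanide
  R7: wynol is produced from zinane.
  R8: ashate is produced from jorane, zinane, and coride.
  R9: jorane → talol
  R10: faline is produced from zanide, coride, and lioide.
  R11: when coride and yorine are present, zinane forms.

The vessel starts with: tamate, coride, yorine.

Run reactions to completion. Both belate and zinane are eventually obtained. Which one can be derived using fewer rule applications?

zinane: coride and yorine present → zinane forms (R11). [1 rule application]
belate: coride and yorine present → zinane forms (R11). zinane present → wynol forms (R7). wynol, coride, and yorine present → goride forms (R5). goride present → belate forms (R1). [4 rule applications]
zinane needs fewer.

zinane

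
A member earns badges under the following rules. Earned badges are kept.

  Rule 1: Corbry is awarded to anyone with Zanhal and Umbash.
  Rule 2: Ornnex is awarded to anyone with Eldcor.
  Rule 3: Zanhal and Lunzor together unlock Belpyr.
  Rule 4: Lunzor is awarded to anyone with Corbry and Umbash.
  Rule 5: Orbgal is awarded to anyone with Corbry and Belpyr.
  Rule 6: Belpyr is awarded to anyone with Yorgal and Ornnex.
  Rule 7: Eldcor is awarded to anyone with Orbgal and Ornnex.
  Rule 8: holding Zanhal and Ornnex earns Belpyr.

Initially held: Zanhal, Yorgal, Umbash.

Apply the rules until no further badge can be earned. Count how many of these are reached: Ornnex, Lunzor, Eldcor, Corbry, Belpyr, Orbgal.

With Zanhal and Umbash, Corbry is earned (Rule 1).
With Corbry and Umbash, Lunzor is earned (Rule 4).
With Zanhal and Lunzor, Belpyr is earned (Rule 3).
With Corbry and Belpyr, Orbgal is earned (Rule 5).
Ornnex would need Eldcor (Rule 2), but Eldcor is never earned.
Lunzor: reached.
Eldcor would need Orbgal and Ornnex (Rule 7), but Ornnex is never earned.
Corbry: reached.
Belpyr: reached.
Orbgal: reached.
Reached: Lunzor, Corbry, Belpyr, and Orbgal — 4 of the 6.

4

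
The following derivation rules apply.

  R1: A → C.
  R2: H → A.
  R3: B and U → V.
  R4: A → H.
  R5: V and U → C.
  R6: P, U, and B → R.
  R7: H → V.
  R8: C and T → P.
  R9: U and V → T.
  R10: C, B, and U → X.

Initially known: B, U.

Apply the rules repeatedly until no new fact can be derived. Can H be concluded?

H would need A (R4), but A is never established.

No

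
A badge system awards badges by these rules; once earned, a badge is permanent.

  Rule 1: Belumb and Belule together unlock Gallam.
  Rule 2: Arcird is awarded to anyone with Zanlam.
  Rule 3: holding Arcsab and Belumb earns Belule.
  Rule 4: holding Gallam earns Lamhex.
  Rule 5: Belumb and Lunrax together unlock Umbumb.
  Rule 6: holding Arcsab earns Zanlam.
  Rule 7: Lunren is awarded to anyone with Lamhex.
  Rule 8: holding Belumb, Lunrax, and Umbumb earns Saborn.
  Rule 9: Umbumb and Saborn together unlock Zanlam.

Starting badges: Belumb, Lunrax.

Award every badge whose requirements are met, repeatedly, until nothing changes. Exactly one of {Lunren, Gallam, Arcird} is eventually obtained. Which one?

With Belumb and Lunrax, Umbumb is earned (Rule 5).
With Belumb, Lunrax, and Umbumb, Saborn is earned (Rule 8).
With Umbumb and Saborn, Zanlam is earned (Rule 9).
With Zanlam, Arcird is earned (Rule 2).
Gallam would need Belumb and Belule (Rule 1), but Belule is never earned. Lunren would need Lamhex (Rule 7), but Lamhex is never earned.

Arcird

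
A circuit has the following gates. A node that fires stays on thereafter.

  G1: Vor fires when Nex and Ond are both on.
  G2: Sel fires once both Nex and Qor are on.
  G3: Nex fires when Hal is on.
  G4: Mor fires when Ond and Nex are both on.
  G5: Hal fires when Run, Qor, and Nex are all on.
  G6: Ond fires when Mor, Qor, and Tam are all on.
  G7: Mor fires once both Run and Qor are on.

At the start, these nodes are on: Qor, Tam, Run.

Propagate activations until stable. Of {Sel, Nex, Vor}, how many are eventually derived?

0

Sel would need Nex and Qor (G2), but Nex never turns on.
Nex would need Hal (G3), but Hal never turns on.
Vor would need Nex and Ond (G1), but Nex never turns on.
None of the 3 are reached.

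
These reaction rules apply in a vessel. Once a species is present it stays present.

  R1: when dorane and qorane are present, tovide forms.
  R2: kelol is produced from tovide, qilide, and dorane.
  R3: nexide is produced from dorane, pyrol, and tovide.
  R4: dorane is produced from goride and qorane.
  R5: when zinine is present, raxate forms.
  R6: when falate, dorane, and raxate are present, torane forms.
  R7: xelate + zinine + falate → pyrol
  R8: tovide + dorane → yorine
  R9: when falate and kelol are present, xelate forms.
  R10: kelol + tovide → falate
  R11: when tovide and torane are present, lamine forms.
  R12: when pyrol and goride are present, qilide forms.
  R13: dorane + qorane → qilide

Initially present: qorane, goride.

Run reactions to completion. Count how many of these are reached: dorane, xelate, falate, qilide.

goride and qorane present → dorane forms (R4).
dorane and qorane present → qilide forms (R13).
dorane and qorane present → tovide forms (R1).
tovide, qilide, and dorane present → kelol forms (R2).
kelol and tovide present → falate forms (R10).
falate and kelol present → xelate forms (R9).
dorane: reached.
xelate: reached.
falate: reached.
qilide: reached.
All 4 are reached.

4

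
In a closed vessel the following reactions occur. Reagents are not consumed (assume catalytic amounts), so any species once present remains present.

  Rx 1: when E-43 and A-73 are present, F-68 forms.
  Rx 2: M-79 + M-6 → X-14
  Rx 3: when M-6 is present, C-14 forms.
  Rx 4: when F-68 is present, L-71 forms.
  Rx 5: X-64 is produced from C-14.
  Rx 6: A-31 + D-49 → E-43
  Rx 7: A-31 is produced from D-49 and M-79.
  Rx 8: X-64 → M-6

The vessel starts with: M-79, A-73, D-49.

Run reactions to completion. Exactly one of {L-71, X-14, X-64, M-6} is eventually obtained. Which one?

D-49 and M-79 present → A-31 forms (Rx 7).
A-31 and D-49 present → E-43 forms (Rx 6).
E-43 and A-73 present → F-68 forms (Rx 1).
F-68 present → L-71 forms (Rx 4).
X-64 would need C-14 (Rx 5), but C-14 never forms. M-6 would need X-64 (Rx 8), but X-64 never forms. X-14 would need M-79 and M-6 (Rx 2), but M-6 never forms.

L-71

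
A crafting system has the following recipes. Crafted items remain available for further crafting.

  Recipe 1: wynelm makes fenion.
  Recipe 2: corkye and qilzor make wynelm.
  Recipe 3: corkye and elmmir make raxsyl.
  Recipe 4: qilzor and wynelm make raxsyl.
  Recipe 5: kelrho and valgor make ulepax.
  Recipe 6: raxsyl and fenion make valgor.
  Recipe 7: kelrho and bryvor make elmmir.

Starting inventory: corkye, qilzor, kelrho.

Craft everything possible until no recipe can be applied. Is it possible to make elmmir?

No

elmmir would need kelrho and bryvor (Recipe 7), but bryvor is never obtained.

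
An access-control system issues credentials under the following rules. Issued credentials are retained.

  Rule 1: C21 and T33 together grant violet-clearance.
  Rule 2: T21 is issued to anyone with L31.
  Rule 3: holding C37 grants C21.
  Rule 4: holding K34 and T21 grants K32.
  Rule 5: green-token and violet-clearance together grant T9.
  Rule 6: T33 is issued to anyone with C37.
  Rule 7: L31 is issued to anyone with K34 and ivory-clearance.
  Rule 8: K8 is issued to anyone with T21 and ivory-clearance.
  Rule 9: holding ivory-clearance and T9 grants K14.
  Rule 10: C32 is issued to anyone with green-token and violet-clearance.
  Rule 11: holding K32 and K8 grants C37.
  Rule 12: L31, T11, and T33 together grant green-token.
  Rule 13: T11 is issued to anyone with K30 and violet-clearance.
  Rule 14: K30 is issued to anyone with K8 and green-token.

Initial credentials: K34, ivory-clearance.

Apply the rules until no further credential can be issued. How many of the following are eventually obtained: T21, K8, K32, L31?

Holding K34 and ivory-clearance grants L31 (Rule 7).
Holding L31 grants T21 (Rule 2).
Holding K34 and T21 grants K32 (Rule 4).
Holding T21 and ivory-clearance grants K8 (Rule 8).
T21: reached.
K8: reached.
K32: reached.
L31: reached.
All 4 are reached.

4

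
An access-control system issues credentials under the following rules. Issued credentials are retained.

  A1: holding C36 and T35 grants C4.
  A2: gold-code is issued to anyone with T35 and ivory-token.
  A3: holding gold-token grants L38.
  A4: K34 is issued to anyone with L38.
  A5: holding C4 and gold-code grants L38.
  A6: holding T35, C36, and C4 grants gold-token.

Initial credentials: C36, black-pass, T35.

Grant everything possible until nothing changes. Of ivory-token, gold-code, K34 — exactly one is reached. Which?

K34

Holding C36 and T35 grants C4 (A1).
Holding T35, C36, and C4 grants gold-token (A6).
Holding gold-token grants L38 (A3).
Holding L38 grants K34 (A4).
gold-code would need T35 and ivory-token (A2), but ivory-token is never granted. No rule produces ivory-token, and it is not given.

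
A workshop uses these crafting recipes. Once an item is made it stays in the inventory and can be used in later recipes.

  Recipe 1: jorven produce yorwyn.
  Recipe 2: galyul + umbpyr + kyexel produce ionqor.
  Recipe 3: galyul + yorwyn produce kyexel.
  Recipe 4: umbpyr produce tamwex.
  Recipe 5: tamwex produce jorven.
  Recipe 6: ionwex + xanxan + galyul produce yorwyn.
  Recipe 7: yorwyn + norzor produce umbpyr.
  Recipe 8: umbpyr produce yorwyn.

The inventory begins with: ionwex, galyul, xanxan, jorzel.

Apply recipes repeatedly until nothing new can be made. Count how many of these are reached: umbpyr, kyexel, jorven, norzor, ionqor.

1

Using Recipe 6, ionwex, xanxan, and galyul make yorwyn.
galyul + yorwyn → kyexel (Recipe 3).
umbpyr would need yorwyn and norzor (Recipe 7), but norzor is never obtained.
kyexel: reached.
jorven would need tamwex (Recipe 5), but tamwex is never obtained.
No rule produces norzor, and it is not given.
ionqor would need galyul, umbpyr, and kyexel (Recipe 2), but umbpyr is never obtained.
Reached: kyexel — 1 of the 5.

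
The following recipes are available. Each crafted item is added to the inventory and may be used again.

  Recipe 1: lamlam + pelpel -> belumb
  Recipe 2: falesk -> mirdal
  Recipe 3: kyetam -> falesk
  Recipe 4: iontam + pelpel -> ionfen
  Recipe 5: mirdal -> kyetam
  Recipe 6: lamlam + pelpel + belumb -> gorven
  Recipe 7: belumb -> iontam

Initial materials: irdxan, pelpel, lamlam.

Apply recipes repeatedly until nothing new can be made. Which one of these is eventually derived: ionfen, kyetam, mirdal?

ionfen

Using Recipe 1, lamlam and pelpel make belumb.
belumb -> iontam (Recipe 7).
iontam + pelpel -> ionfen (Recipe 4).
mirdal would need falesk (Recipe 2), but falesk is never obtained. kyetam would need mirdal (Recipe 5), but mirdal is never obtained.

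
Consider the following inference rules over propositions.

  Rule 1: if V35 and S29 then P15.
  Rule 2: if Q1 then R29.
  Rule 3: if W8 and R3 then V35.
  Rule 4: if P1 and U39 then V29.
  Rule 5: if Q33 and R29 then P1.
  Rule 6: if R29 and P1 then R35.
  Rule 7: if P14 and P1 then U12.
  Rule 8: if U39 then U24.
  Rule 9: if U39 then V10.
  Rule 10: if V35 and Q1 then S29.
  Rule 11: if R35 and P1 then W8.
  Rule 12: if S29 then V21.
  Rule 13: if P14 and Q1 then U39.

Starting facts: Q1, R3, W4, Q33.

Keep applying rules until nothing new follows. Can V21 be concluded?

Yes

Q1 holds, so R29 follows (Rule 2).
Q33 and R29 hold, so P1 follows (Rule 5).
R29 and P1 hold, so R35 follows (Rule 6).
From R35 and P1, Rule 11 gives W8.
W8 and R3 hold, so V35 follows (Rule 3).
From V35 and Q1, Rule 10 gives S29.
From S29, Rule 12 gives V21.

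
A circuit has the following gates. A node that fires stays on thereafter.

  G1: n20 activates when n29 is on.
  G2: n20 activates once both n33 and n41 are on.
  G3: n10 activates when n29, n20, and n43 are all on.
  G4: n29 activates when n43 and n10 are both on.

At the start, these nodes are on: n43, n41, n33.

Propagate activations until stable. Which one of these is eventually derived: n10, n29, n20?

n20

G2: n33 and n41 on → n20 on.
n10 would need n29, n20, and n43 (G3), but n29 never turns on. n29 would need n43 and n10 (G4), but n10 never turns on.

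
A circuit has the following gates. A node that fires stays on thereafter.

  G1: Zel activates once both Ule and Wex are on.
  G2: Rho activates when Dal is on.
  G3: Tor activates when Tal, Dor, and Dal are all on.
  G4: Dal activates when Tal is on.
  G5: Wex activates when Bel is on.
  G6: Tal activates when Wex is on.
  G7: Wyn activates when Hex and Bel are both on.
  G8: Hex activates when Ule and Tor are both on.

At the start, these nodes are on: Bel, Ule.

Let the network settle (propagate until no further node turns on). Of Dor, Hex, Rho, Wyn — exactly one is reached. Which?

Rho

Bel is on, so Wex activates (G5).
Wex is on, so Tal activates (G6).
Tal is on, so Dal activates (G4).
Dal is on, so Rho activates (G2).
No rule produces Dor, and it is not given. Wyn would need Hex and Bel (G7), but Hex never turns on. Hex would need Ule and Tor (G8), but Tor never turns on.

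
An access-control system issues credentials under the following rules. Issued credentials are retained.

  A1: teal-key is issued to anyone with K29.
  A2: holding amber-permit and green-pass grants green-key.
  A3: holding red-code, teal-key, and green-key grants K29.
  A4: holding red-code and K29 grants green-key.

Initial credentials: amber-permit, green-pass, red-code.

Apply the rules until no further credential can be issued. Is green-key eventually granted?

Holding amber-permit and green-pass grants green-key (A2).

Yes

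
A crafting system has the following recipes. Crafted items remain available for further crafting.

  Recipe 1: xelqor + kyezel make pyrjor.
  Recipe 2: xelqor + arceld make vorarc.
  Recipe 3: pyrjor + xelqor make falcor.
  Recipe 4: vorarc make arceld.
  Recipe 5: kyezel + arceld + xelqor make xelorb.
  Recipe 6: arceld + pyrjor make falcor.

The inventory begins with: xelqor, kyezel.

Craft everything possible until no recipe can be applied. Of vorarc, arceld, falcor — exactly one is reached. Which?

falcor

Using Recipe 1, xelqor and kyezel make pyrjor.
pyrjor + xelqor → falcor (Recipe 3).
arceld would need vorarc (Recipe 4), but vorarc is never obtained. vorarc would need xelqor and arceld (Recipe 2), but arceld is never obtained.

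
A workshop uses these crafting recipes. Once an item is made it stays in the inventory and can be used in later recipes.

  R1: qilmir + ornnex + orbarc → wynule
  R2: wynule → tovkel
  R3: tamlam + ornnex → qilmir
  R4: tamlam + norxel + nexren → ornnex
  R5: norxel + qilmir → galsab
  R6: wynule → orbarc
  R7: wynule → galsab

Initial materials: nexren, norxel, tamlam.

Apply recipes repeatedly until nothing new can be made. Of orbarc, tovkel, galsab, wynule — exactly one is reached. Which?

Using R4, tamlam, norxel, and nexren make ornnex.
tamlam + ornnex → qilmir (R3).
norxel + qilmir → galsab (R5).
wynule would need qilmir, ornnex, and orbarc (R1), but orbarc is never obtained. tovkel would need wynule (R2), but wynule is never obtained. orbarc would need wynule (R6), but wynule is never obtained.

galsab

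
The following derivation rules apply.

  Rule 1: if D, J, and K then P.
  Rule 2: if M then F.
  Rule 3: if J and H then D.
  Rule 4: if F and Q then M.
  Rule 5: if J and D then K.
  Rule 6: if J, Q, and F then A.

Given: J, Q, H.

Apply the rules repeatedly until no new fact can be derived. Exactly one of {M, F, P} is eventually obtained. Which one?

From J and H, Rule 3 gives D.
J and D hold, so K follows (Rule 5).
From D, J, and K, Rule 1 gives P.
M would need F and Q (Rule 4), but F is never established. F would need M (Rule 2), but M is never established.

P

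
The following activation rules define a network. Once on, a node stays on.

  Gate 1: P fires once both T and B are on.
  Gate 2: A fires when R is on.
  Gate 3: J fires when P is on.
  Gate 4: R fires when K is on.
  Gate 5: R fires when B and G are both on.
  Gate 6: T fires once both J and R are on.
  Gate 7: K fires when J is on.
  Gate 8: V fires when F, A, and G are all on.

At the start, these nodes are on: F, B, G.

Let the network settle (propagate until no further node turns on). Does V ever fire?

Yes

B and G are on, so R fires (Gate 5).
R is on, so A fires (Gate 2).
F, A, and G are on, so V fires (Gate 8).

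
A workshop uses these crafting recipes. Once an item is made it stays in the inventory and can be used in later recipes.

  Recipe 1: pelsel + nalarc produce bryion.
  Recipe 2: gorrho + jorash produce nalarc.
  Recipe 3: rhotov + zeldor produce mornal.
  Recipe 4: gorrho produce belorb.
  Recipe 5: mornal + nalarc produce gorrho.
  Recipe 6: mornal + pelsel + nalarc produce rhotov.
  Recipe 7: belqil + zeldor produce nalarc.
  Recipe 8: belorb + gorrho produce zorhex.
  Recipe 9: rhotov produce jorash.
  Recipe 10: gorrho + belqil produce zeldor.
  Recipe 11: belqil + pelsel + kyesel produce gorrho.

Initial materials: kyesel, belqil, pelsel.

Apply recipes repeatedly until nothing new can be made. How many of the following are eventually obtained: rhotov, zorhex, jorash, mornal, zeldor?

2

Using Recipe 11, belqil, pelsel, and kyesel make gorrho.
Using Recipe 10, gorrho and belqil make zeldor.
gorrho → belorb (Recipe 4).
belorb + gorrho → zorhex (Recipe 8).
rhotov would need mornal, pelsel, and nalarc (Recipe 6), but mornal is never obtained.
zorhex: reached.
jorash would need rhotov (Recipe 9), but rhotov is never obtained.
mornal would need rhotov and zeldor (Recipe 3), but rhotov is never obtained.
zeldor: reached.
Reached: zorhex and zeldor — 2 of the 5.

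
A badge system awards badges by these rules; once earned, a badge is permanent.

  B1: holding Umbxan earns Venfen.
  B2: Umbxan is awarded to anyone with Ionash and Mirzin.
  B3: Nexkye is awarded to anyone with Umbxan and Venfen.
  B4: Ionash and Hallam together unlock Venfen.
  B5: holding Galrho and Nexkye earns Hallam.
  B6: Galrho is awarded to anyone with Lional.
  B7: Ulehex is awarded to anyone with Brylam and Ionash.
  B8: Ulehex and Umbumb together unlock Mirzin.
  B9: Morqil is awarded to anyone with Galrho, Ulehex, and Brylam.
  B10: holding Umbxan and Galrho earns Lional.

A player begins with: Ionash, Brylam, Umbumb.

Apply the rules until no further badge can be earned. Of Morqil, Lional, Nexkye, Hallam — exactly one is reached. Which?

With Brylam and Ionash, Ulehex is earned (B7).
With Ulehex and Umbumb, Mirzin is earned (B8).
With Ionash and Mirzin, Umbxan is earned (B2).
With Umbxan, Venfen is earned (B1).
With Umbxan and Venfen, Nexkye is earned (B3).
Lional would need Umbxan and Galrho (B10), but Galrho is never earned. Hallam would need Galrho and Nexkye (B5), but Galrho is never earned. Morqil would need Galrho, Ulehex, and Brylam (B9), but Galrho is never earned.

Nexkye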